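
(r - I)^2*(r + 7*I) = r^3 + 5*I*r^2 + 13*r - 7*I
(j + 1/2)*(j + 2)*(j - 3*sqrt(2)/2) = j^3 - 3*sqrt(2)*j^2/2 + 5*j^2/2 - 15*sqrt(2)*j/4 + j - 3*sqrt(2)/2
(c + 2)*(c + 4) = c^2 + 6*c + 8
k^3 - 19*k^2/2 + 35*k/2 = k*(k - 7)*(k - 5/2)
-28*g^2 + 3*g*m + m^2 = (-4*g + m)*(7*g + m)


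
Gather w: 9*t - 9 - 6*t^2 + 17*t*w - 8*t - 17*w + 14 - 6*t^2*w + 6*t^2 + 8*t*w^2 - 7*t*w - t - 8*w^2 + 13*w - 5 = w^2*(8*t - 8) + w*(-6*t^2 + 10*t - 4)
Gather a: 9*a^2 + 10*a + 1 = 9*a^2 + 10*a + 1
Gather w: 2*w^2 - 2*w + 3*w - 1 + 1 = 2*w^2 + w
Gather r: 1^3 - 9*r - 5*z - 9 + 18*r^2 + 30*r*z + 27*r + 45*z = 18*r^2 + r*(30*z + 18) + 40*z - 8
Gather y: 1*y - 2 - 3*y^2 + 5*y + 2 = -3*y^2 + 6*y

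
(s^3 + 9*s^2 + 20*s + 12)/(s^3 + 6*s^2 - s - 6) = (s + 2)/(s - 1)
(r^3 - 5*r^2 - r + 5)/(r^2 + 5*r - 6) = (r^2 - 4*r - 5)/(r + 6)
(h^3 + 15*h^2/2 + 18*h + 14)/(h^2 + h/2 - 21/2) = (h^2 + 4*h + 4)/(h - 3)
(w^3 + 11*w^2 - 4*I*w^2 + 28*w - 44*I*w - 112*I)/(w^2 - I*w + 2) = (w^3 + w^2*(11 - 4*I) + w*(28 - 44*I) - 112*I)/(w^2 - I*w + 2)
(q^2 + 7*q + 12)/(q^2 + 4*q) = (q + 3)/q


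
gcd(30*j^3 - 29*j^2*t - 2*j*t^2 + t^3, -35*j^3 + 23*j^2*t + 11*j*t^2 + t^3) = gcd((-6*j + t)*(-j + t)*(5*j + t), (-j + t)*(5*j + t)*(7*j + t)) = -5*j^2 + 4*j*t + t^2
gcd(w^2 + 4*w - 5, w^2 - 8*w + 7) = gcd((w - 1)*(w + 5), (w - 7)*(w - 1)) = w - 1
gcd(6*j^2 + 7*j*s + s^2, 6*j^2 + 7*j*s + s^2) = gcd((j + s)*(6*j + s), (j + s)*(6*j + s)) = 6*j^2 + 7*j*s + s^2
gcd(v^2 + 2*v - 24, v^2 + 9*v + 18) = v + 6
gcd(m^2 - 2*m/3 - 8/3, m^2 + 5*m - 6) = 1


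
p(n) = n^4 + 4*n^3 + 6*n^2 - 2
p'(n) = 4*n^3 + 12*n^2 + 12*n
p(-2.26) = 8.56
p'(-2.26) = -12.00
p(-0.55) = -0.76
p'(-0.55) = -3.64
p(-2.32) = 9.32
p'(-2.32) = -13.20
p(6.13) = 2556.87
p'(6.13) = 1445.87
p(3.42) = 364.99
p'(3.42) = 341.40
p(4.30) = 768.85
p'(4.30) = 591.51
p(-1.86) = 4.99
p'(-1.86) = -6.54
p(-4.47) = 159.86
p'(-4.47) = -171.13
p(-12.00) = 14686.00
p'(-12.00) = -5328.00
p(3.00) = 241.00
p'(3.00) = 252.00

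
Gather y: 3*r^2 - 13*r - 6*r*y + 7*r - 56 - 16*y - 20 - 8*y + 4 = 3*r^2 - 6*r + y*(-6*r - 24) - 72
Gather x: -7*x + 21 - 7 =14 - 7*x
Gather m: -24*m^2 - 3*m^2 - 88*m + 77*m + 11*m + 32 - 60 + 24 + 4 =-27*m^2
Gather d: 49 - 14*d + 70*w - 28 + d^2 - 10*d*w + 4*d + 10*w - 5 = d^2 + d*(-10*w - 10) + 80*w + 16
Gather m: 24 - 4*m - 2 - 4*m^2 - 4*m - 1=-4*m^2 - 8*m + 21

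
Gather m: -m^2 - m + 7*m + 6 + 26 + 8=-m^2 + 6*m + 40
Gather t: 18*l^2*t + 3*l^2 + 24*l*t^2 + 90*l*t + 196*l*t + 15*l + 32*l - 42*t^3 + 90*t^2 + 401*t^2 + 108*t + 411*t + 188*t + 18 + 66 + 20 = 3*l^2 + 47*l - 42*t^3 + t^2*(24*l + 491) + t*(18*l^2 + 286*l + 707) + 104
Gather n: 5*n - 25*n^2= -25*n^2 + 5*n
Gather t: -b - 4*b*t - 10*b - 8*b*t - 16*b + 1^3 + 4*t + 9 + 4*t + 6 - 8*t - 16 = -12*b*t - 27*b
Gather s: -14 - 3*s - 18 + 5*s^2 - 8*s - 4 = 5*s^2 - 11*s - 36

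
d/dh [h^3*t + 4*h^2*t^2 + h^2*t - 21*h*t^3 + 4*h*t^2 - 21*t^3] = t*(3*h^2 + 8*h*t + 2*h - 21*t^2 + 4*t)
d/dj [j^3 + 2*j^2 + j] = 3*j^2 + 4*j + 1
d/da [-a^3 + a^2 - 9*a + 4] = -3*a^2 + 2*a - 9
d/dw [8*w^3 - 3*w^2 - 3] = 6*w*(4*w - 1)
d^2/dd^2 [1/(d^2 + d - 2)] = 2*(-d^2 - d + (2*d + 1)^2 + 2)/(d^2 + d - 2)^3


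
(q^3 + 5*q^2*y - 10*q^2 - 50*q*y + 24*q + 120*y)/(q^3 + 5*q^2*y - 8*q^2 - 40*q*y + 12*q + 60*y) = (q - 4)/(q - 2)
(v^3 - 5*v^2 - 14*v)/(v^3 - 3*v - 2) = v*(-v^2 + 5*v + 14)/(-v^3 + 3*v + 2)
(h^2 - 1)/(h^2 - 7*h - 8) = (h - 1)/(h - 8)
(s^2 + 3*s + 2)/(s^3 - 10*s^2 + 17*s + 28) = (s + 2)/(s^2 - 11*s + 28)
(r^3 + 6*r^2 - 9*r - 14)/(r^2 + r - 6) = (r^2 + 8*r + 7)/(r + 3)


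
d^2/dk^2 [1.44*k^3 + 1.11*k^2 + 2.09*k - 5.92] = 8.64*k + 2.22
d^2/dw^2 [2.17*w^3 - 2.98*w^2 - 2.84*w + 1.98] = 13.02*w - 5.96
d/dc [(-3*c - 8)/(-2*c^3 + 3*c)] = 12*(-c^3 - 4*c^2 + 2)/(c^2*(4*c^4 - 12*c^2 + 9))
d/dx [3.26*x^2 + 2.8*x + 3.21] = 6.52*x + 2.8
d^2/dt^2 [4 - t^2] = -2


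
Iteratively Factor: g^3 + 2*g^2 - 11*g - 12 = (g - 3)*(g^2 + 5*g + 4) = (g - 3)*(g + 4)*(g + 1)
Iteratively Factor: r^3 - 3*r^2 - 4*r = (r - 4)*(r^2 + r) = (r - 4)*(r + 1)*(r)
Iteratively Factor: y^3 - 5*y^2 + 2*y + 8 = (y + 1)*(y^2 - 6*y + 8) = (y - 2)*(y + 1)*(y - 4)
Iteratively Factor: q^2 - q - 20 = (q - 5)*(q + 4)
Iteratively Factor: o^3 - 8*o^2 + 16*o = (o)*(o^2 - 8*o + 16) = o*(o - 4)*(o - 4)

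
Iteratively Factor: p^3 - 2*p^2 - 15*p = (p)*(p^2 - 2*p - 15) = p*(p + 3)*(p - 5)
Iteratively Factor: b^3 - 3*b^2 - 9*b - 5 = (b + 1)*(b^2 - 4*b - 5) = (b + 1)^2*(b - 5)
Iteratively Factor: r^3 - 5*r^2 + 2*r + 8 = (r - 4)*(r^2 - r - 2) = (r - 4)*(r - 2)*(r + 1)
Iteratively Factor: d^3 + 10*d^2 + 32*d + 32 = (d + 4)*(d^2 + 6*d + 8) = (d + 4)^2*(d + 2)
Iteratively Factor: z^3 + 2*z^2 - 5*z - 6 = (z + 3)*(z^2 - z - 2) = (z + 1)*(z + 3)*(z - 2)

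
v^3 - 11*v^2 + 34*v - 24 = (v - 6)*(v - 4)*(v - 1)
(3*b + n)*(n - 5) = 3*b*n - 15*b + n^2 - 5*n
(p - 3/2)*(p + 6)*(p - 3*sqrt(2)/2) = p^3 - 3*sqrt(2)*p^2/2 + 9*p^2/2 - 27*sqrt(2)*p/4 - 9*p + 27*sqrt(2)/2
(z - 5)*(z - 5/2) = z^2 - 15*z/2 + 25/2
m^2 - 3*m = m*(m - 3)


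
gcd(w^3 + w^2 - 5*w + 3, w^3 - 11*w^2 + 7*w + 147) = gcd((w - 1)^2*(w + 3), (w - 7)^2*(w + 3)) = w + 3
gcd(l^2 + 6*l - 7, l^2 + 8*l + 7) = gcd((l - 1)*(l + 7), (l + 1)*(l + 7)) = l + 7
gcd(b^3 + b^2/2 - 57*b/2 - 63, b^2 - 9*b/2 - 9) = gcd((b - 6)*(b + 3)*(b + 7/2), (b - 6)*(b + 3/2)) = b - 6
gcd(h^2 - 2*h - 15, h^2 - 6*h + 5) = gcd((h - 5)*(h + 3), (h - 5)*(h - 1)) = h - 5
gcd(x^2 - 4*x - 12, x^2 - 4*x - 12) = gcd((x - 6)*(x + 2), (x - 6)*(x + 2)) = x^2 - 4*x - 12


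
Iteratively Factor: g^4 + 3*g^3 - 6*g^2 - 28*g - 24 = (g + 2)*(g^3 + g^2 - 8*g - 12) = (g + 2)^2*(g^2 - g - 6) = (g + 2)^3*(g - 3)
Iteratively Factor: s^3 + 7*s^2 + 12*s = (s + 3)*(s^2 + 4*s) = (s + 3)*(s + 4)*(s)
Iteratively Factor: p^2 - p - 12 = (p - 4)*(p + 3)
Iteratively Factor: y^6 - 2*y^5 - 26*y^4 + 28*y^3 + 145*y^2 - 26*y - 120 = (y + 2)*(y^5 - 4*y^4 - 18*y^3 + 64*y^2 + 17*y - 60) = (y + 2)*(y + 4)*(y^4 - 8*y^3 + 14*y^2 + 8*y - 15) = (y - 3)*(y + 2)*(y + 4)*(y^3 - 5*y^2 - y + 5) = (y - 3)*(y + 1)*(y + 2)*(y + 4)*(y^2 - 6*y + 5) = (y - 5)*(y - 3)*(y + 1)*(y + 2)*(y + 4)*(y - 1)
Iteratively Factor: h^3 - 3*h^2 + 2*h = (h - 1)*(h^2 - 2*h) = h*(h - 1)*(h - 2)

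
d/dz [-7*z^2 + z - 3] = 1 - 14*z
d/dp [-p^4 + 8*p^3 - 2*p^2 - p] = -4*p^3 + 24*p^2 - 4*p - 1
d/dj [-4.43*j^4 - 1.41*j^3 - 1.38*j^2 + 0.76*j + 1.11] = -17.72*j^3 - 4.23*j^2 - 2.76*j + 0.76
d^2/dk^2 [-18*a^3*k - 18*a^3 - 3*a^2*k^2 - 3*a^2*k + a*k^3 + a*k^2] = 2*a*(-3*a + 3*k + 1)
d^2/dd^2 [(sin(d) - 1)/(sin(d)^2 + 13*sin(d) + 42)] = (-sin(d)^5 + 17*sin(d)^4 + 293*sin(d)^3 + 541*sin(d)^2 - 2640*sin(d) - 1346)/(sin(d)^2 + 13*sin(d) + 42)^3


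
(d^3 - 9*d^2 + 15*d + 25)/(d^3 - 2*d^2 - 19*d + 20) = (d^2 - 4*d - 5)/(d^2 + 3*d - 4)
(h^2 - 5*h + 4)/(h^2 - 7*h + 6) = (h - 4)/(h - 6)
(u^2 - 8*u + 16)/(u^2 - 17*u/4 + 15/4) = 4*(u^2 - 8*u + 16)/(4*u^2 - 17*u + 15)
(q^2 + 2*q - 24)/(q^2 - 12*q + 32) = (q + 6)/(q - 8)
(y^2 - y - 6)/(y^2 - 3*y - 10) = (y - 3)/(y - 5)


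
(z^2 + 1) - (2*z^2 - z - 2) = -z^2 + z + 3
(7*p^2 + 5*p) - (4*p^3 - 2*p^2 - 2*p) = -4*p^3 + 9*p^2 + 7*p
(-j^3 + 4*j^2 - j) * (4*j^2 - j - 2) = -4*j^5 + 17*j^4 - 6*j^3 - 7*j^2 + 2*j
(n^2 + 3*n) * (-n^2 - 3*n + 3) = -n^4 - 6*n^3 - 6*n^2 + 9*n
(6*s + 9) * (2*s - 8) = 12*s^2 - 30*s - 72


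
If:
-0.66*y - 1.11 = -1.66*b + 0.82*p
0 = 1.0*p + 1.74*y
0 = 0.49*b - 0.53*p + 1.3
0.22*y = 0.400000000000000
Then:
No Solution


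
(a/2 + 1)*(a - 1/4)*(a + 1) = a^3/2 + 11*a^2/8 + 5*a/8 - 1/4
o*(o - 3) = o^2 - 3*o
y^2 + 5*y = y*(y + 5)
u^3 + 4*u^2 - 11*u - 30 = (u - 3)*(u + 2)*(u + 5)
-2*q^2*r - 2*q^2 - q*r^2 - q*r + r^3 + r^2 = (-2*q + r)*(q + r)*(r + 1)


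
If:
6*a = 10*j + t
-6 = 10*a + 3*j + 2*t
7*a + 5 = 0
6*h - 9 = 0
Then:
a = -5/7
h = 3/2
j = -4/7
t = 10/7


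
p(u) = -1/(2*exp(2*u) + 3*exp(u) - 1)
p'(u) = -(-4*exp(2*u) - 3*exp(u))/(2*exp(2*u) + 3*exp(u) - 1)^2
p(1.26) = -0.03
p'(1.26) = 0.05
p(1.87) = -0.01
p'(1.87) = 0.02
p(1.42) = -0.02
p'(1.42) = 0.04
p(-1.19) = -10.23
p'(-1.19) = 134.22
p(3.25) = -0.00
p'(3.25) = 0.00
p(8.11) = -0.00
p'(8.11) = 0.00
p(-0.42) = -0.55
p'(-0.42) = 1.10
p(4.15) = -0.00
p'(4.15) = 0.00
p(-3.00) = 1.18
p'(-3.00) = 0.22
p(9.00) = 0.00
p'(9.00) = 0.00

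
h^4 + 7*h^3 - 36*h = h*(h - 2)*(h + 3)*(h + 6)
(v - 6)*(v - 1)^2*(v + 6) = v^4 - 2*v^3 - 35*v^2 + 72*v - 36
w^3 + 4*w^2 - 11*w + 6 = (w - 1)^2*(w + 6)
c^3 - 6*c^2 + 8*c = c*(c - 4)*(c - 2)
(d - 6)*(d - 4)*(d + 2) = d^3 - 8*d^2 + 4*d + 48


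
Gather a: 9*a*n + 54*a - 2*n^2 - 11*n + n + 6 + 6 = a*(9*n + 54) - 2*n^2 - 10*n + 12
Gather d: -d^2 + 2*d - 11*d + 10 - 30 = -d^2 - 9*d - 20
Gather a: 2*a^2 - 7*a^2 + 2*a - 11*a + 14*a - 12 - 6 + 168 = -5*a^2 + 5*a + 150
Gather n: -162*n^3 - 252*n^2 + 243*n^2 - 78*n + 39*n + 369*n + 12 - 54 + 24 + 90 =-162*n^3 - 9*n^2 + 330*n + 72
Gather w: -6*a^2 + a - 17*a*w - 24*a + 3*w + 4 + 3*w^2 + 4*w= -6*a^2 - 23*a + 3*w^2 + w*(7 - 17*a) + 4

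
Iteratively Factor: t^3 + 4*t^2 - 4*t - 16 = (t + 2)*(t^2 + 2*t - 8) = (t - 2)*(t + 2)*(t + 4)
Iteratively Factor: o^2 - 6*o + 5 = (o - 1)*(o - 5)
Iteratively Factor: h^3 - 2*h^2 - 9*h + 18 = (h + 3)*(h^2 - 5*h + 6) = (h - 2)*(h + 3)*(h - 3)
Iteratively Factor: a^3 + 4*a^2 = (a + 4)*(a^2) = a*(a + 4)*(a)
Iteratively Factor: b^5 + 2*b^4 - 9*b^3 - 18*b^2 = (b)*(b^4 + 2*b^3 - 9*b^2 - 18*b) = b*(b + 2)*(b^3 - 9*b) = b^2*(b + 2)*(b^2 - 9) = b^2*(b + 2)*(b + 3)*(b - 3)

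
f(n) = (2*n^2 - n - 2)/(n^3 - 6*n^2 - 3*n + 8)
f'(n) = (4*n - 1)/(n^3 - 6*n^2 - 3*n + 8) + (-3*n^2 + 12*n + 3)*(2*n^2 - n - 2)/(n^3 - 6*n^2 - 3*n + 8)^2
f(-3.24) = -0.28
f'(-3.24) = -0.06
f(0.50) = -0.39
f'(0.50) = -0.43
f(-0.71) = -0.04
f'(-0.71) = -0.53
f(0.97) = -3.05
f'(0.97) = -92.68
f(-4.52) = -0.22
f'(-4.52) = -0.03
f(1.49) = -0.15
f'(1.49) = -0.44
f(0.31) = -0.32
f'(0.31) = -0.28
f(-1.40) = -1.44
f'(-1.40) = -9.44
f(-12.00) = -0.12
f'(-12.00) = -0.00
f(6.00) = -6.40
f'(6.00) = -23.42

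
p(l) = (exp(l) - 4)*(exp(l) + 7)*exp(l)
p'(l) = (exp(l) - 4)*(exp(l) + 7)*exp(l) + (exp(l) - 4)*exp(2*l) + (exp(l) + 7)*exp(2*l) = (3*exp(2*l) + 6*exp(l) - 28)*exp(l)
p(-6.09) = -0.06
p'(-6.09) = -0.06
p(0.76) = -36.38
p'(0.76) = -3.11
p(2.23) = 803.39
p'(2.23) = 2671.50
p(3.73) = 76447.21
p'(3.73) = 226464.22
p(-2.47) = -2.35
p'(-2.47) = -2.32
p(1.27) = -16.51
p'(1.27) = 111.83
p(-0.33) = -18.21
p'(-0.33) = -15.91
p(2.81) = 4945.09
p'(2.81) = 14937.76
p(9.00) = 532244993622.86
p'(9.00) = 1596538454733.87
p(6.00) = 66136937.51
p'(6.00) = 197945140.15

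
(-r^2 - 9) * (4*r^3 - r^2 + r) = -4*r^5 + r^4 - 37*r^3 + 9*r^2 - 9*r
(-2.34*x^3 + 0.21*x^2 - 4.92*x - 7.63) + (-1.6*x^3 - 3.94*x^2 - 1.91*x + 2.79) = -3.94*x^3 - 3.73*x^2 - 6.83*x - 4.84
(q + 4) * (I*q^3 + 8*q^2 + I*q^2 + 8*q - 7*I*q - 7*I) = I*q^4 + 8*q^3 + 5*I*q^3 + 40*q^2 - 3*I*q^2 + 32*q - 35*I*q - 28*I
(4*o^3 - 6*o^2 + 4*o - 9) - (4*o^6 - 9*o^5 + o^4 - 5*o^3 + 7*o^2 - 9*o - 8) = -4*o^6 + 9*o^5 - o^4 + 9*o^3 - 13*o^2 + 13*o - 1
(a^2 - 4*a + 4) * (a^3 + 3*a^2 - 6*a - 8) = a^5 - a^4 - 14*a^3 + 28*a^2 + 8*a - 32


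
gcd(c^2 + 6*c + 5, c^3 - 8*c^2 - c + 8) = c + 1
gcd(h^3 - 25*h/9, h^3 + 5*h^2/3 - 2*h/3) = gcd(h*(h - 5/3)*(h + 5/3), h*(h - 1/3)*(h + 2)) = h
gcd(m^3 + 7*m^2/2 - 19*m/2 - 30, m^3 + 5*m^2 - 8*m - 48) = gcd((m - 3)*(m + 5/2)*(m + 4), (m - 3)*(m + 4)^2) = m^2 + m - 12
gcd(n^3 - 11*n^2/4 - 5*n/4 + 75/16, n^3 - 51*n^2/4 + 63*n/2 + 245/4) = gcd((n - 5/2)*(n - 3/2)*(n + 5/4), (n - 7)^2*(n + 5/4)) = n + 5/4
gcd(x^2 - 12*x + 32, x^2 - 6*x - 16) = x - 8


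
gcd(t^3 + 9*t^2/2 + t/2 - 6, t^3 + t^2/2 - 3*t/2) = t^2 + t/2 - 3/2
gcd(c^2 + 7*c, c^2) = c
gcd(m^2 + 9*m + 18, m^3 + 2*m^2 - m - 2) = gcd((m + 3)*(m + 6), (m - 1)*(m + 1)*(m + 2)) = 1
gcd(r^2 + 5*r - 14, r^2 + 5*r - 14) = r^2 + 5*r - 14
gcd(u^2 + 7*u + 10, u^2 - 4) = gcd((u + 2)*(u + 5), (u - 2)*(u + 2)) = u + 2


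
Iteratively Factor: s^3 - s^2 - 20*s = (s + 4)*(s^2 - 5*s) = (s - 5)*(s + 4)*(s)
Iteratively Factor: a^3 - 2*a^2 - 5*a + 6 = (a - 3)*(a^2 + a - 2) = (a - 3)*(a + 2)*(a - 1)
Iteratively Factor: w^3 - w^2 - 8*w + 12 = (w - 2)*(w^2 + w - 6) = (w - 2)*(w + 3)*(w - 2)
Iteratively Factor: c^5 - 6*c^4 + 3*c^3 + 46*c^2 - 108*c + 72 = (c - 2)*(c^4 - 4*c^3 - 5*c^2 + 36*c - 36) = (c - 2)*(c + 3)*(c^3 - 7*c^2 + 16*c - 12) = (c - 2)^2*(c + 3)*(c^2 - 5*c + 6) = (c - 2)^3*(c + 3)*(c - 3)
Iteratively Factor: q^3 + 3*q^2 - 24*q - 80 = (q + 4)*(q^2 - q - 20) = (q + 4)^2*(q - 5)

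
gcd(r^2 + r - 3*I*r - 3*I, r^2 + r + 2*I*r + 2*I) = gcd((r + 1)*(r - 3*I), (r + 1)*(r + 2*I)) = r + 1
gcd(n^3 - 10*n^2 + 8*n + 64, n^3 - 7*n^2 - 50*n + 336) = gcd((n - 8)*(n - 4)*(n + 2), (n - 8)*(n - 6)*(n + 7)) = n - 8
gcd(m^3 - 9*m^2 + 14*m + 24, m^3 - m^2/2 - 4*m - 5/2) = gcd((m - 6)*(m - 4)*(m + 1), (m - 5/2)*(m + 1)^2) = m + 1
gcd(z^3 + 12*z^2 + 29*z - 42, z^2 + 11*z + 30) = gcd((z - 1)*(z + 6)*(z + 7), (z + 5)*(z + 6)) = z + 6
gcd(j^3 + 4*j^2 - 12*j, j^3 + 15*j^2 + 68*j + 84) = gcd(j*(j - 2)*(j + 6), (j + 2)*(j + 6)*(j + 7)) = j + 6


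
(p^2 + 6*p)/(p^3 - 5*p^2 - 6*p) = (p + 6)/(p^2 - 5*p - 6)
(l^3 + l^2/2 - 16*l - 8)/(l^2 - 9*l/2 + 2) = (2*l^2 + 9*l + 4)/(2*l - 1)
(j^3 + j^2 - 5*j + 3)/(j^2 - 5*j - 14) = (-j^3 - j^2 + 5*j - 3)/(-j^2 + 5*j + 14)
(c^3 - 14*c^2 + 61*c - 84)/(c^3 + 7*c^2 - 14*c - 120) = (c^2 - 10*c + 21)/(c^2 + 11*c + 30)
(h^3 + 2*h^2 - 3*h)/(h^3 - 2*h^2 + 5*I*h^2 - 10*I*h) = (h^2 + 2*h - 3)/(h^2 + h*(-2 + 5*I) - 10*I)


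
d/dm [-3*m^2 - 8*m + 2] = -6*m - 8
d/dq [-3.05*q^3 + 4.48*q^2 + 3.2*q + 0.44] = -9.15*q^2 + 8.96*q + 3.2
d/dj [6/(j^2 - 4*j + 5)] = 12*(2 - j)/(j^2 - 4*j + 5)^2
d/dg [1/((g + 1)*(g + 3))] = 2*(-g - 2)/(g^4 + 8*g^3 + 22*g^2 + 24*g + 9)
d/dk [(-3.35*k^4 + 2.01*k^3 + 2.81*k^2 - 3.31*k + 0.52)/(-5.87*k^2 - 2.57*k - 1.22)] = (39.329*k^5 + 14.0298*k^4 + 6.0166*k^3 - 34.008*k^2 - 0.7516*k + 5.3746)/(34.4569*k^4 + 30.1718*k^3 + 20.9277*k^2 + 6.2708*k + 1.4884)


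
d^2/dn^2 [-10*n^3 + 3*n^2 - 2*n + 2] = 6 - 60*n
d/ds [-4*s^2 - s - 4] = -8*s - 1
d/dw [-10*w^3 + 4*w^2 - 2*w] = -30*w^2 + 8*w - 2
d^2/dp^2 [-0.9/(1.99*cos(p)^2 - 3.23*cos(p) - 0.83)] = (-14.25636*(1 - cos(p)^2)^2 + 17.35479*cos(p)^3 - 22.46391*cos(p)^2 - 32.29677*cos(p) + 36.00864)/(-1.99*cos(p)^2 + 3.23*cos(p) + 0.83)^3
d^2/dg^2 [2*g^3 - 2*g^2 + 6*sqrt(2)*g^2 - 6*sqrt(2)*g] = 12*g - 4 + 12*sqrt(2)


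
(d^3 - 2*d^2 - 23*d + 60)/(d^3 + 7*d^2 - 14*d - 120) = (d - 3)/(d + 6)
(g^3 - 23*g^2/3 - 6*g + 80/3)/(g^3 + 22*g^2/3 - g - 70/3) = (g - 8)/(g + 7)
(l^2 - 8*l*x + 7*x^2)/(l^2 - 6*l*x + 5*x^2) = (-l + 7*x)/(-l + 5*x)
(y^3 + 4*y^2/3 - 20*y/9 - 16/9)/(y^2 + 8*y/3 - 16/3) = (3*y^2 + 8*y + 4)/(3*(y + 4))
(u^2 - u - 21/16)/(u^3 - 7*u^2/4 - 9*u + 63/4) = (u + 3/4)/(u^2 - 9)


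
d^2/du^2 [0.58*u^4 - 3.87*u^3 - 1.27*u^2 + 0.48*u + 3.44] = 6.96*u^2 - 23.22*u - 2.54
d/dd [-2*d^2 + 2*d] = 2 - 4*d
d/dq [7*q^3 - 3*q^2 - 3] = 3*q*(7*q - 2)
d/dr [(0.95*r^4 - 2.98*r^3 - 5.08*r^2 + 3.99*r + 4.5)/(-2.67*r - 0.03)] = (-7.6095*r^4 + 15.7992*r^3 + 13.8318*r^2 + 0.3048*r + 11.8953)/(7.1289*r^2 + 0.1602*r + 0.0009)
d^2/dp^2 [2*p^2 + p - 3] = 4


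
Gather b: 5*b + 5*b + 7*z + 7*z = 10*b + 14*z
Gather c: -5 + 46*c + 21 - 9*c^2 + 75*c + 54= -9*c^2 + 121*c + 70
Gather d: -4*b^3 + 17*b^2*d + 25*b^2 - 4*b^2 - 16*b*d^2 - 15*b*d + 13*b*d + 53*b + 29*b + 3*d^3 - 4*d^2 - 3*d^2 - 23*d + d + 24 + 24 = -4*b^3 + 21*b^2 + 82*b + 3*d^3 + d^2*(-16*b - 7) + d*(17*b^2 - 2*b - 22) + 48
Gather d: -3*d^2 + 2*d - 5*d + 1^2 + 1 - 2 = -3*d^2 - 3*d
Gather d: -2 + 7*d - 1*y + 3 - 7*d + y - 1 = 0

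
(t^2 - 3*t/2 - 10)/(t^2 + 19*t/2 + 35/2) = (t - 4)/(t + 7)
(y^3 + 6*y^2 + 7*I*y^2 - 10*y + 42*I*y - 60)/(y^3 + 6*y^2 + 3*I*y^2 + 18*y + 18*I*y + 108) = (y^2 + 7*I*y - 10)/(y^2 + 3*I*y + 18)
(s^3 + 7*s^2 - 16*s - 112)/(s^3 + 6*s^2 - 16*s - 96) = (s + 7)/(s + 6)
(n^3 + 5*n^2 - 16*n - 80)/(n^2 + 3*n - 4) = (n^2 + n - 20)/(n - 1)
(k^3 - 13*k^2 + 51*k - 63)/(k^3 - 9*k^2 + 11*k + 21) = (k - 3)/(k + 1)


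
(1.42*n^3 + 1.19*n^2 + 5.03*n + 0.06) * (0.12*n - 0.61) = 0.1704*n^4 - 0.7234*n^3 - 0.1223*n^2 - 3.0611*n - 0.0366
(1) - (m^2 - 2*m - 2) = -m^2 + 2*m + 3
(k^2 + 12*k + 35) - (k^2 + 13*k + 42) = -k - 7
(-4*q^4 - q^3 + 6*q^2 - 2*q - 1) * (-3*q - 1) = 12*q^5 + 7*q^4 - 17*q^3 + 5*q + 1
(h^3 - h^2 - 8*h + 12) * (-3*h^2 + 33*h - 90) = -3*h^5 + 36*h^4 - 99*h^3 - 210*h^2 + 1116*h - 1080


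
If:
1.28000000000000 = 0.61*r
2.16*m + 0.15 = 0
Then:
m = -0.07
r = 2.10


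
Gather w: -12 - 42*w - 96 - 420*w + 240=132 - 462*w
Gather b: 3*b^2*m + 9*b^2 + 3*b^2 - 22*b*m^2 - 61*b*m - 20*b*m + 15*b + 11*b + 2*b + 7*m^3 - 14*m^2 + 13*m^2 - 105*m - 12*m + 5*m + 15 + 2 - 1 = b^2*(3*m + 12) + b*(-22*m^2 - 81*m + 28) + 7*m^3 - m^2 - 112*m + 16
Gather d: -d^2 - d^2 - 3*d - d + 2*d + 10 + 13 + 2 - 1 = -2*d^2 - 2*d + 24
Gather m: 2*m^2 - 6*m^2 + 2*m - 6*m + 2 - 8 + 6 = -4*m^2 - 4*m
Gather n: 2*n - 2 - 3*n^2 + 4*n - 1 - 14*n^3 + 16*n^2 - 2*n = -14*n^3 + 13*n^2 + 4*n - 3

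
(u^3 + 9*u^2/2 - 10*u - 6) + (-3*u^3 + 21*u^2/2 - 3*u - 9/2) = -2*u^3 + 15*u^2 - 13*u - 21/2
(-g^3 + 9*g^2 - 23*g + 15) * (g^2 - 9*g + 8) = -g^5 + 18*g^4 - 112*g^3 + 294*g^2 - 319*g + 120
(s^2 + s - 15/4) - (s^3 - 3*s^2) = -s^3 + 4*s^2 + s - 15/4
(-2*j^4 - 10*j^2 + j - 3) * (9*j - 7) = -18*j^5 + 14*j^4 - 90*j^3 + 79*j^2 - 34*j + 21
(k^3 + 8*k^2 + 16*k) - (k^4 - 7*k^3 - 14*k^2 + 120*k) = -k^4 + 8*k^3 + 22*k^2 - 104*k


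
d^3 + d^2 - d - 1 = (d - 1)*(d + 1)^2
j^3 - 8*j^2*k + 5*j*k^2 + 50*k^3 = (j - 5*k)^2*(j + 2*k)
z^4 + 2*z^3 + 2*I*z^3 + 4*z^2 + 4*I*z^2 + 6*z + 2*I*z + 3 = (z - I)*(z + 3*I)*(-I*z - I)*(I*z + I)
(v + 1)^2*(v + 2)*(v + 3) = v^4 + 7*v^3 + 17*v^2 + 17*v + 6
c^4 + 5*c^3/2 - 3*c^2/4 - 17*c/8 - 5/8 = (c - 1)*(c + 1/2)^2*(c + 5/2)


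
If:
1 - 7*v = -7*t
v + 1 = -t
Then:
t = -4/7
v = -3/7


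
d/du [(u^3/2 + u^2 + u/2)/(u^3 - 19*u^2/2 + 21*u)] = (-23*u^2 + 80*u + 103)/(4*u^4 - 76*u^3 + 529*u^2 - 1596*u + 1764)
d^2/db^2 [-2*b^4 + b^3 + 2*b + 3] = 6*b*(1 - 4*b)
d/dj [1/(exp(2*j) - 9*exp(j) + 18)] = (9 - 2*exp(j))*exp(j)/(exp(2*j) - 9*exp(j) + 18)^2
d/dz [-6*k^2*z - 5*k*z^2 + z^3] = -6*k^2 - 10*k*z + 3*z^2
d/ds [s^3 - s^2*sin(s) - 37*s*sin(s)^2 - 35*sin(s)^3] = -s^2*cos(s) + 3*s^2 - 2*s*sin(s) - 37*s*sin(2*s) - 105*sin(s)^2*cos(s) - 37*sin(s)^2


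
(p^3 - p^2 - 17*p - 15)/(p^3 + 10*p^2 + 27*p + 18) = (p - 5)/(p + 6)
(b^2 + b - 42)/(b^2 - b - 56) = (b - 6)/(b - 8)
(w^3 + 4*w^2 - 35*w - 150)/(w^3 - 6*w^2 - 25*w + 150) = (w + 5)/(w - 5)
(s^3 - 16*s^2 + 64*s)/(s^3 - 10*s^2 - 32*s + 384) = s/(s + 6)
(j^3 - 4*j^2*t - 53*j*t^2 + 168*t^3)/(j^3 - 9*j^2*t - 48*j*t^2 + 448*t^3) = (-j + 3*t)/(-j + 8*t)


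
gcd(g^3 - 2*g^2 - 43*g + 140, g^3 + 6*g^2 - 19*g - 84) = g^2 + 3*g - 28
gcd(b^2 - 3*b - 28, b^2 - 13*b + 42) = b - 7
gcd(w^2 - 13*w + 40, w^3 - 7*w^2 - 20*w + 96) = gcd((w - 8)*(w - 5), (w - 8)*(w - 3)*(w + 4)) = w - 8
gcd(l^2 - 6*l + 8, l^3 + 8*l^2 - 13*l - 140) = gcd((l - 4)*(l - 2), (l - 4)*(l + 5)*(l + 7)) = l - 4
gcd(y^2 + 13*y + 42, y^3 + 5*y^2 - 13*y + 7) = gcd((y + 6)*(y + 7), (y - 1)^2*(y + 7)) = y + 7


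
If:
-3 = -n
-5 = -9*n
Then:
No Solution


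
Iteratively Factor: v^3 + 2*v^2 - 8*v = (v)*(v^2 + 2*v - 8) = v*(v + 4)*(v - 2)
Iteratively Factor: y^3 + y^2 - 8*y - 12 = (y + 2)*(y^2 - y - 6) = (y - 3)*(y + 2)*(y + 2)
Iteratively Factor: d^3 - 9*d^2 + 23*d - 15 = (d - 1)*(d^2 - 8*d + 15) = (d - 5)*(d - 1)*(d - 3)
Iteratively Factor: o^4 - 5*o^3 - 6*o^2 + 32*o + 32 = (o + 2)*(o^3 - 7*o^2 + 8*o + 16) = (o - 4)*(o + 2)*(o^2 - 3*o - 4) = (o - 4)^2*(o + 2)*(o + 1)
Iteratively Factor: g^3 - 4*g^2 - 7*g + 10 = (g - 5)*(g^2 + g - 2) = (g - 5)*(g - 1)*(g + 2)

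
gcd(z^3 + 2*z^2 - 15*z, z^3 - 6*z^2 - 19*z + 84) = z - 3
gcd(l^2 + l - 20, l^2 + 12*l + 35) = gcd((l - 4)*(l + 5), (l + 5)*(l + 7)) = l + 5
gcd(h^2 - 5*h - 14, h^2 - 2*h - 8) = h + 2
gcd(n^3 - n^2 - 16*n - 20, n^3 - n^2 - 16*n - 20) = n^3 - n^2 - 16*n - 20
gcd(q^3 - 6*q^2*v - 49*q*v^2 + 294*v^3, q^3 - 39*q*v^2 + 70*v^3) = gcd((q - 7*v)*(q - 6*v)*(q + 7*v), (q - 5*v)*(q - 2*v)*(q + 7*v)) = q + 7*v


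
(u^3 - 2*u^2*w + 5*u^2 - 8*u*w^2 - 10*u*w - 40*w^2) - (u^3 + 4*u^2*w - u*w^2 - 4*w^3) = -6*u^2*w + 5*u^2 - 7*u*w^2 - 10*u*w + 4*w^3 - 40*w^2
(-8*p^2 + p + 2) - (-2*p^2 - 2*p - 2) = -6*p^2 + 3*p + 4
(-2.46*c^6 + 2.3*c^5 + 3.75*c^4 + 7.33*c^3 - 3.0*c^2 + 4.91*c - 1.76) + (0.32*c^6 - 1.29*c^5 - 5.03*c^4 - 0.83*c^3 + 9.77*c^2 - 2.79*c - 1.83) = -2.14*c^6 + 1.01*c^5 - 1.28*c^4 + 6.5*c^3 + 6.77*c^2 + 2.12*c - 3.59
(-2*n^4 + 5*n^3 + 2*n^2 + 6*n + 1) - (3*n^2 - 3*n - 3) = -2*n^4 + 5*n^3 - n^2 + 9*n + 4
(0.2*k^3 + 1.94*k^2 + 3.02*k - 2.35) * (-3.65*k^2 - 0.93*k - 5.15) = -0.73*k^5 - 7.267*k^4 - 13.8572*k^3 - 4.2221*k^2 - 13.3675*k + 12.1025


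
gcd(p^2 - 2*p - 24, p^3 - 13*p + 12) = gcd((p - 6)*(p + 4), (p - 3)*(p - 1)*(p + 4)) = p + 4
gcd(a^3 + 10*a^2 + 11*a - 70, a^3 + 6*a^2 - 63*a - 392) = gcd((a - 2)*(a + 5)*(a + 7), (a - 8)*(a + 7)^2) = a + 7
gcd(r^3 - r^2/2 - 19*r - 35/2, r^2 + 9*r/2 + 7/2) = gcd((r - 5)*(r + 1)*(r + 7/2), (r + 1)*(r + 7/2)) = r^2 + 9*r/2 + 7/2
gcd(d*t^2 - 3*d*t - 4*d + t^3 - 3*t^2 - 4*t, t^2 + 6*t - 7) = 1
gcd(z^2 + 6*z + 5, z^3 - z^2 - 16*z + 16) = 1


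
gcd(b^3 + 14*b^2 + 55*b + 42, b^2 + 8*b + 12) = b + 6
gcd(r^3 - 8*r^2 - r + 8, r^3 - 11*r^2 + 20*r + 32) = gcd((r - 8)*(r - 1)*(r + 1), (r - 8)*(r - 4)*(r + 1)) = r^2 - 7*r - 8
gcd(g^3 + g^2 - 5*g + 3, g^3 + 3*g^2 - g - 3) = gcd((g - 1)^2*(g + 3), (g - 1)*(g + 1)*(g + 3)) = g^2 + 2*g - 3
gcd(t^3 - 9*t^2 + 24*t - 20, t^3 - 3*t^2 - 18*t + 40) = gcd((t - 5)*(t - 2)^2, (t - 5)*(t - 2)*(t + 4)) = t^2 - 7*t + 10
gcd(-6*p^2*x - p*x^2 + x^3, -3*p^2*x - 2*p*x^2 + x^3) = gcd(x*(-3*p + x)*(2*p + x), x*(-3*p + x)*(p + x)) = -3*p*x + x^2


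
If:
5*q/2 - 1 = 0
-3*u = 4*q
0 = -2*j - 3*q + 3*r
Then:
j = 3*r/2 - 3/5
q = 2/5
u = -8/15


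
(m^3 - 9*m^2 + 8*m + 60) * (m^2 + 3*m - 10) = m^5 - 6*m^4 - 29*m^3 + 174*m^2 + 100*m - 600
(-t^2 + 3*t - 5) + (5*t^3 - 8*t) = 5*t^3 - t^2 - 5*t - 5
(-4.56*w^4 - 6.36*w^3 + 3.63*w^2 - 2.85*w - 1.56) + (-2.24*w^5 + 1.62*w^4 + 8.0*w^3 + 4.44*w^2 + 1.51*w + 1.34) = -2.24*w^5 - 2.94*w^4 + 1.64*w^3 + 8.07*w^2 - 1.34*w - 0.22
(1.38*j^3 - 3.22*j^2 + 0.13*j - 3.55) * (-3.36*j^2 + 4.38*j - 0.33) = -4.6368*j^5 + 16.8636*j^4 - 14.9958*j^3 + 13.56*j^2 - 15.5919*j + 1.1715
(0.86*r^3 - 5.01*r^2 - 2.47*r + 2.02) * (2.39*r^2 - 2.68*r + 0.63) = 2.0554*r^5 - 14.2787*r^4 + 8.0653*r^3 + 8.2911*r^2 - 6.9697*r + 1.2726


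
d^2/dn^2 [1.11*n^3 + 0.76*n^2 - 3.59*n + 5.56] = 6.66*n + 1.52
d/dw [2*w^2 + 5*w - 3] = 4*w + 5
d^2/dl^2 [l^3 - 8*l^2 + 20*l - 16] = 6*l - 16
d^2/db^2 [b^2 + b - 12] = 2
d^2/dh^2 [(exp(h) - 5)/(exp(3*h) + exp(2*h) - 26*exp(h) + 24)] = (4*exp(6*h) - 42*exp(5*h) + 50*exp(4*h) - 46*exp(3*h) + 1326*exp(2*h) - 2276*exp(h) - 2544)*exp(h)/(exp(9*h) + 3*exp(8*h) - 75*exp(7*h) - 83*exp(6*h) + 2094*exp(5*h) - 1644*exp(4*h) - 19592*exp(3*h) + 50400*exp(2*h) - 44928*exp(h) + 13824)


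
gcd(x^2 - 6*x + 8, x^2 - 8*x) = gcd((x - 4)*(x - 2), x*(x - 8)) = 1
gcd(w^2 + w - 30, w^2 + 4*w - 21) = 1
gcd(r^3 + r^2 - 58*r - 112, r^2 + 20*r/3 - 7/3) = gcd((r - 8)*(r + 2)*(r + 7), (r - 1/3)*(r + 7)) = r + 7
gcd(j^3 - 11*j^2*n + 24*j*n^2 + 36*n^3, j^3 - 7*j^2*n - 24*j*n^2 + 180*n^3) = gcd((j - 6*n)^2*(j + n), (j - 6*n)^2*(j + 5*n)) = j^2 - 12*j*n + 36*n^2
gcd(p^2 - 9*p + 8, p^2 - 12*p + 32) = p - 8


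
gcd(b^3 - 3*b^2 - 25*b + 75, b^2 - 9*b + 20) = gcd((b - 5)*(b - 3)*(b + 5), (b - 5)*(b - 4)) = b - 5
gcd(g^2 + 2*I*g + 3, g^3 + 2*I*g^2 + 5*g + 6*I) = g + 3*I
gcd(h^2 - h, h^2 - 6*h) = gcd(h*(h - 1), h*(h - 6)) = h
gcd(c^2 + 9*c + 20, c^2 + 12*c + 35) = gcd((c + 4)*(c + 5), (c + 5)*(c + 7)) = c + 5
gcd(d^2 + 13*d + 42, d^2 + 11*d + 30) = d + 6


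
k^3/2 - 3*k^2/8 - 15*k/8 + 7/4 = (k/2 + 1)*(k - 7/4)*(k - 1)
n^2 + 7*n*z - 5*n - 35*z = (n - 5)*(n + 7*z)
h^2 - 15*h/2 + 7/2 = (h - 7)*(h - 1/2)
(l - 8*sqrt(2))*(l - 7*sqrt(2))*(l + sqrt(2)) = l^3 - 14*sqrt(2)*l^2 + 82*l + 112*sqrt(2)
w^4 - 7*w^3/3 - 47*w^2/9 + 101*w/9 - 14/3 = (w - 3)*(w - 1)*(w - 2/3)*(w + 7/3)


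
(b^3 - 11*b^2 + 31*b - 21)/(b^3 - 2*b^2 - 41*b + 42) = (b - 3)/(b + 6)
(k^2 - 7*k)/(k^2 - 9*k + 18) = k*(k - 7)/(k^2 - 9*k + 18)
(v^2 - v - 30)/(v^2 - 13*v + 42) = (v + 5)/(v - 7)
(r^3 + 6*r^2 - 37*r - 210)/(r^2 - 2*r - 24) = (r^2 + 12*r + 35)/(r + 4)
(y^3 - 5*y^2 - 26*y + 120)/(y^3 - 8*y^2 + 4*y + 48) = (y + 5)/(y + 2)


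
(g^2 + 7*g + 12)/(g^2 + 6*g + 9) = (g + 4)/(g + 3)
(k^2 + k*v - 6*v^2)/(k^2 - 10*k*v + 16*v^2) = (-k - 3*v)/(-k + 8*v)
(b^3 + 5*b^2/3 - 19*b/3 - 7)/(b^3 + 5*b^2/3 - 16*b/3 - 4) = (3*b^2 - 4*b - 7)/(3*b^2 - 4*b - 4)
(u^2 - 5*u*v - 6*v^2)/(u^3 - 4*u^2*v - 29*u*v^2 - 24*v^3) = (u - 6*v)/(u^2 - 5*u*v - 24*v^2)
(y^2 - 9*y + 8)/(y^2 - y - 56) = (y - 1)/(y + 7)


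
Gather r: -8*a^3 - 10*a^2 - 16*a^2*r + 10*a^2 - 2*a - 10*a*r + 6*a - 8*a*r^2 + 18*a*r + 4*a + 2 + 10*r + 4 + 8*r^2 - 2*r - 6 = -8*a^3 + 8*a + r^2*(8 - 8*a) + r*(-16*a^2 + 8*a + 8)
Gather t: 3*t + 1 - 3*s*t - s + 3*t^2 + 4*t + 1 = -s + 3*t^2 + t*(7 - 3*s) + 2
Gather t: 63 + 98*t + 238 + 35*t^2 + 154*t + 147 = 35*t^2 + 252*t + 448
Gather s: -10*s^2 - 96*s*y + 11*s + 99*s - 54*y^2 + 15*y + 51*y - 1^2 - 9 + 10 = -10*s^2 + s*(110 - 96*y) - 54*y^2 + 66*y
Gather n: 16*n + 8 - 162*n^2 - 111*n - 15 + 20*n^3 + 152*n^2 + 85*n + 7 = 20*n^3 - 10*n^2 - 10*n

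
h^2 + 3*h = h*(h + 3)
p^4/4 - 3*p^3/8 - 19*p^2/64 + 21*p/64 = p*(p/4 + 1/4)*(p - 7/4)*(p - 3/4)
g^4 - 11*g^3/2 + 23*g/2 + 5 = (g - 5)*(g - 2)*(g + 1/2)*(g + 1)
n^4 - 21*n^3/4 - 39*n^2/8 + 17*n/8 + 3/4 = (n - 6)*(n - 1/2)*(n + 1/4)*(n + 1)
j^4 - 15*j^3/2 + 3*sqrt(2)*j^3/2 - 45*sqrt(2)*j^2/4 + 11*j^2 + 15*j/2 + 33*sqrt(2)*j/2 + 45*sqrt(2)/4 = (j - 5)*(j - 3)*(j + 1/2)*(j + 3*sqrt(2)/2)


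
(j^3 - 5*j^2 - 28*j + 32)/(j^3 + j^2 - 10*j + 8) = (j - 8)/(j - 2)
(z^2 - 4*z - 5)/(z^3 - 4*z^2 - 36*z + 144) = (z^2 - 4*z - 5)/(z^3 - 4*z^2 - 36*z + 144)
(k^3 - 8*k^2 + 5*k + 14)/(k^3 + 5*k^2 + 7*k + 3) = (k^2 - 9*k + 14)/(k^2 + 4*k + 3)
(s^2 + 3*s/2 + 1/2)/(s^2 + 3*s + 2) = (s + 1/2)/(s + 2)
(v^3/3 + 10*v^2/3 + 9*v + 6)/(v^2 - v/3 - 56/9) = 3*(v^3 + 10*v^2 + 27*v + 18)/(9*v^2 - 3*v - 56)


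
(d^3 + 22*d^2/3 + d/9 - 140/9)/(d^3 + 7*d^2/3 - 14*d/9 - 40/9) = (d + 7)/(d + 2)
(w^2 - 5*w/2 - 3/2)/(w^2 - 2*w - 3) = (w + 1/2)/(w + 1)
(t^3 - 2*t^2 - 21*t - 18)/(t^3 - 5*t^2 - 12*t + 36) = (t + 1)/(t - 2)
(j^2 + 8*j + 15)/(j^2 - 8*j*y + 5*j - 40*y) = (-j - 3)/(-j + 8*y)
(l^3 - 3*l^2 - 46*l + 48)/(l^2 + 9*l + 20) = (l^3 - 3*l^2 - 46*l + 48)/(l^2 + 9*l + 20)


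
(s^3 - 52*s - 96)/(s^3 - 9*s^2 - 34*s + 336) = (s + 2)/(s - 7)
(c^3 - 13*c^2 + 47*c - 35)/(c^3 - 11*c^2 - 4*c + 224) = (c^2 - 6*c + 5)/(c^2 - 4*c - 32)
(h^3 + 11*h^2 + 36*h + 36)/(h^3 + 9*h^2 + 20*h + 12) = (h + 3)/(h + 1)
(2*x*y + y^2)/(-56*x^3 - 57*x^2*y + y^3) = y*(-2*x - y)/(56*x^3 + 57*x^2*y - y^3)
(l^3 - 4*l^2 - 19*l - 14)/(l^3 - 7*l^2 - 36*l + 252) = (l^2 + 3*l + 2)/(l^2 - 36)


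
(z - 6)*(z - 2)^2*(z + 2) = z^4 - 8*z^3 + 8*z^2 + 32*z - 48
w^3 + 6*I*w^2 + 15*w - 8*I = (w - I)^2*(w + 8*I)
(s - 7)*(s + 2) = s^2 - 5*s - 14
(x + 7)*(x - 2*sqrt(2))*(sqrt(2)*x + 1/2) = sqrt(2)*x^3 - 7*x^2/2 + 7*sqrt(2)*x^2 - 49*x/2 - sqrt(2)*x - 7*sqrt(2)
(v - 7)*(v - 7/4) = v^2 - 35*v/4 + 49/4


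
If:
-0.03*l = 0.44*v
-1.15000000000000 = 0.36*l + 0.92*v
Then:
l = -3.87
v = 0.26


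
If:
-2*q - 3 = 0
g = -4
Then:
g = -4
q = -3/2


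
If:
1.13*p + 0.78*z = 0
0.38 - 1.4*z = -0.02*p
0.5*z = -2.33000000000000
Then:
No Solution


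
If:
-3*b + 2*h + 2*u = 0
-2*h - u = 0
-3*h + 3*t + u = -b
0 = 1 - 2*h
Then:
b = -1/3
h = 1/2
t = 17/18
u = -1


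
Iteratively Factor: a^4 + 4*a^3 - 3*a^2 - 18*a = (a)*(a^3 + 4*a^2 - 3*a - 18) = a*(a + 3)*(a^2 + a - 6) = a*(a + 3)^2*(a - 2)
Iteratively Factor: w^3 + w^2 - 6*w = (w - 2)*(w^2 + 3*w) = w*(w - 2)*(w + 3)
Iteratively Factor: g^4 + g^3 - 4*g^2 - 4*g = (g + 1)*(g^3 - 4*g) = g*(g + 1)*(g^2 - 4) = g*(g - 2)*(g + 1)*(g + 2)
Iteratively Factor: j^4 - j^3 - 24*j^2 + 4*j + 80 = (j + 4)*(j^3 - 5*j^2 - 4*j + 20) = (j + 2)*(j + 4)*(j^2 - 7*j + 10) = (j - 2)*(j + 2)*(j + 4)*(j - 5)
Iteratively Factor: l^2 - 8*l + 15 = (l - 5)*(l - 3)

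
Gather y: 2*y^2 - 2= 2*y^2 - 2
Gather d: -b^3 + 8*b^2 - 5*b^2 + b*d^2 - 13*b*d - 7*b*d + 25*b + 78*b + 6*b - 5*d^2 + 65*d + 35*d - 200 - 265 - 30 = -b^3 + 3*b^2 + 109*b + d^2*(b - 5) + d*(100 - 20*b) - 495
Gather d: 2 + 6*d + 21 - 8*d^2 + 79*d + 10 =-8*d^2 + 85*d + 33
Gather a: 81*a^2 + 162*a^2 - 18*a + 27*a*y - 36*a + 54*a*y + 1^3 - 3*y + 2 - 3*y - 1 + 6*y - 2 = 243*a^2 + a*(81*y - 54)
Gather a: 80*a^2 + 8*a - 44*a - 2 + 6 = 80*a^2 - 36*a + 4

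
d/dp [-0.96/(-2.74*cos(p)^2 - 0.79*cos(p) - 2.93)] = (5.2608*cos(p) + 0.7584)*sin(p)/(2.74*cos(p)^2 + 0.79*cos(p) + 2.93)^2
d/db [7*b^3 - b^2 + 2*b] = 21*b^2 - 2*b + 2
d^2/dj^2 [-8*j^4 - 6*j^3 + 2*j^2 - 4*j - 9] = -96*j^2 - 36*j + 4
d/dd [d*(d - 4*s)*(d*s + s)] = s*(3*d^2 - 8*d*s + 2*d - 4*s)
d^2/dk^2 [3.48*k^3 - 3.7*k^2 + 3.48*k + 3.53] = 20.88*k - 7.4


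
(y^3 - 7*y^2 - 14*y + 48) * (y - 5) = y^4 - 12*y^3 + 21*y^2 + 118*y - 240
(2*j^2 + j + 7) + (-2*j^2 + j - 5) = 2*j + 2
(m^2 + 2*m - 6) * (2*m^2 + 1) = 2*m^4 + 4*m^3 - 11*m^2 + 2*m - 6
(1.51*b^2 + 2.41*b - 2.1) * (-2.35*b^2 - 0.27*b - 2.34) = -3.5485*b^4 - 6.0712*b^3 + 0.750900000000001*b^2 - 5.0724*b + 4.914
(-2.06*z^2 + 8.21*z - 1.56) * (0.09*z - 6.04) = -0.1854*z^3 + 13.1813*z^2 - 49.7288*z + 9.4224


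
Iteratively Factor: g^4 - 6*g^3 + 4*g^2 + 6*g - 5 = (g - 1)*(g^3 - 5*g^2 - g + 5) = (g - 1)^2*(g^2 - 4*g - 5) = (g - 5)*(g - 1)^2*(g + 1)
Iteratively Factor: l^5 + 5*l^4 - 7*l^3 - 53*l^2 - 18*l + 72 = (l + 4)*(l^4 + l^3 - 11*l^2 - 9*l + 18) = (l + 2)*(l + 4)*(l^3 - l^2 - 9*l + 9) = (l - 3)*(l + 2)*(l + 4)*(l^2 + 2*l - 3) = (l - 3)*(l + 2)*(l + 3)*(l + 4)*(l - 1)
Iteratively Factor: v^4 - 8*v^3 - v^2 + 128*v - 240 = (v + 4)*(v^3 - 12*v^2 + 47*v - 60) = (v - 5)*(v + 4)*(v^2 - 7*v + 12) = (v - 5)*(v - 3)*(v + 4)*(v - 4)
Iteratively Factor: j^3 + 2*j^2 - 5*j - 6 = (j + 3)*(j^2 - j - 2) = (j + 1)*(j + 3)*(j - 2)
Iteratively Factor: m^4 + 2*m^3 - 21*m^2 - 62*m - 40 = (m + 1)*(m^3 + m^2 - 22*m - 40) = (m + 1)*(m + 2)*(m^2 - m - 20) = (m - 5)*(m + 1)*(m + 2)*(m + 4)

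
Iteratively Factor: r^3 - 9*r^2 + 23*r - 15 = (r - 1)*(r^2 - 8*r + 15) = (r - 5)*(r - 1)*(r - 3)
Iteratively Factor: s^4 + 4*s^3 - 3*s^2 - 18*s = (s + 3)*(s^3 + s^2 - 6*s) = (s - 2)*(s + 3)*(s^2 + 3*s) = s*(s - 2)*(s + 3)*(s + 3)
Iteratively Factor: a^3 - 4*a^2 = (a - 4)*(a^2) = a*(a - 4)*(a)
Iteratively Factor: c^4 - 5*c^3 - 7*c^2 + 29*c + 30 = (c + 1)*(c^3 - 6*c^2 - c + 30) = (c + 1)*(c + 2)*(c^2 - 8*c + 15) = (c - 3)*(c + 1)*(c + 2)*(c - 5)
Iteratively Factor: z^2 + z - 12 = (z - 3)*(z + 4)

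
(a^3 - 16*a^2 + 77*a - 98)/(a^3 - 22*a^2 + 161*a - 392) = (a - 2)/(a - 8)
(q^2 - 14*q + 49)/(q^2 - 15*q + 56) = (q - 7)/(q - 8)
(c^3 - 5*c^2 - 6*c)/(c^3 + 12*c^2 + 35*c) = (c^2 - 5*c - 6)/(c^2 + 12*c + 35)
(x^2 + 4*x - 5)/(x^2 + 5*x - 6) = (x + 5)/(x + 6)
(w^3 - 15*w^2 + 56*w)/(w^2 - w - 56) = w*(w - 7)/(w + 7)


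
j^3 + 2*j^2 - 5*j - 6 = (j - 2)*(j + 1)*(j + 3)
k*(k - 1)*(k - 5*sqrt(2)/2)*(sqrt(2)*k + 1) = sqrt(2)*k^4 - 4*k^3 - sqrt(2)*k^3 - 5*sqrt(2)*k^2/2 + 4*k^2 + 5*sqrt(2)*k/2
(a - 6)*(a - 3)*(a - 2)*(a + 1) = a^4 - 10*a^3 + 25*a^2 - 36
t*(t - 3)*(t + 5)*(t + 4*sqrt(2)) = t^4 + 2*t^3 + 4*sqrt(2)*t^3 - 15*t^2 + 8*sqrt(2)*t^2 - 60*sqrt(2)*t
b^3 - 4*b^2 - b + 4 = (b - 4)*(b - 1)*(b + 1)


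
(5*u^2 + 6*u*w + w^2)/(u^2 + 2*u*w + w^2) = (5*u + w)/(u + w)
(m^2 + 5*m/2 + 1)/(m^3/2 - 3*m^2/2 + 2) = (2*m^2 + 5*m + 2)/(m^3 - 3*m^2 + 4)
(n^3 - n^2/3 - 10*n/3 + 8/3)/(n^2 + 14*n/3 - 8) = (n^2 + n - 2)/(n + 6)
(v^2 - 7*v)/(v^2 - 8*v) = (v - 7)/(v - 8)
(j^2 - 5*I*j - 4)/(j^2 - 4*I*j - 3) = (j - 4*I)/(j - 3*I)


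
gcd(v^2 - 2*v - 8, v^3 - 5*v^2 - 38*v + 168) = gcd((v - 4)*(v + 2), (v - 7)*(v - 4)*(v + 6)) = v - 4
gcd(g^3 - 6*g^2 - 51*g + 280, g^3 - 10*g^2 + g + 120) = g^2 - 13*g + 40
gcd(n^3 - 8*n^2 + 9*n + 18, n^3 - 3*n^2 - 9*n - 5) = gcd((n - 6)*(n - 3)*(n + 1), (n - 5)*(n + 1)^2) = n + 1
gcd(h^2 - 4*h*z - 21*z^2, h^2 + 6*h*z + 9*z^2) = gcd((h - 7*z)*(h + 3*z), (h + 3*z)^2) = h + 3*z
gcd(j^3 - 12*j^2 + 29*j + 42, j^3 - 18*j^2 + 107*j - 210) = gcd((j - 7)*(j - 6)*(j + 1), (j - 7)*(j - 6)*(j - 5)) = j^2 - 13*j + 42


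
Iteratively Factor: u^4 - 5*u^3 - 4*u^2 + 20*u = (u - 2)*(u^3 - 3*u^2 - 10*u) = (u - 2)*(u + 2)*(u^2 - 5*u) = (u - 5)*(u - 2)*(u + 2)*(u)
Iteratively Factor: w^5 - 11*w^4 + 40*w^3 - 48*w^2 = (w - 3)*(w^4 - 8*w^3 + 16*w^2) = w*(w - 3)*(w^3 - 8*w^2 + 16*w) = w*(w - 4)*(w - 3)*(w^2 - 4*w) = w*(w - 4)^2*(w - 3)*(w)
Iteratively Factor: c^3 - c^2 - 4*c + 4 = (c - 2)*(c^2 + c - 2) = (c - 2)*(c - 1)*(c + 2)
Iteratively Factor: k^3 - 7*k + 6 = (k - 2)*(k^2 + 2*k - 3) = (k - 2)*(k - 1)*(k + 3)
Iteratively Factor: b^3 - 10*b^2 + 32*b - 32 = (b - 4)*(b^2 - 6*b + 8) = (b - 4)^2*(b - 2)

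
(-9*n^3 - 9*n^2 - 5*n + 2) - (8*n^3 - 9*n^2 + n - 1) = -17*n^3 - 6*n + 3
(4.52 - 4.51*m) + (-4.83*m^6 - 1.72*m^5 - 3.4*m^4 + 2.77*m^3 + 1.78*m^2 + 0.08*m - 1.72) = -4.83*m^6 - 1.72*m^5 - 3.4*m^4 + 2.77*m^3 + 1.78*m^2 - 4.43*m + 2.8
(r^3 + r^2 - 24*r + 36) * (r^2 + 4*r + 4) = r^5 + 5*r^4 - 16*r^3 - 56*r^2 + 48*r + 144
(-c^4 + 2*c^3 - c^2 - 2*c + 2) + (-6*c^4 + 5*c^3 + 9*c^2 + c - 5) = -7*c^4 + 7*c^3 + 8*c^2 - c - 3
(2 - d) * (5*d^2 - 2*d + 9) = -5*d^3 + 12*d^2 - 13*d + 18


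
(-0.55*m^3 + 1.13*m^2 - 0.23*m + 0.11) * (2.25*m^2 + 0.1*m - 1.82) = -1.2375*m^5 + 2.4875*m^4 + 0.5965*m^3 - 1.8321*m^2 + 0.4296*m - 0.2002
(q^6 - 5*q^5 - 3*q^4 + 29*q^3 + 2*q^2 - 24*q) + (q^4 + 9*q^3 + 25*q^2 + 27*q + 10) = q^6 - 5*q^5 - 2*q^4 + 38*q^3 + 27*q^2 + 3*q + 10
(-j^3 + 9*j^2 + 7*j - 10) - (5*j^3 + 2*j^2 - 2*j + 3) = -6*j^3 + 7*j^2 + 9*j - 13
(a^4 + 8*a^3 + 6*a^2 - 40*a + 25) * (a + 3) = a^5 + 11*a^4 + 30*a^3 - 22*a^2 - 95*a + 75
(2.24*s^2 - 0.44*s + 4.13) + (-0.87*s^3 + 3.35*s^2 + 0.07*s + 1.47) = -0.87*s^3 + 5.59*s^2 - 0.37*s + 5.6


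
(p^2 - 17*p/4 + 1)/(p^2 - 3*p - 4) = (p - 1/4)/(p + 1)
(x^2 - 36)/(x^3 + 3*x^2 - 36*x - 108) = 1/(x + 3)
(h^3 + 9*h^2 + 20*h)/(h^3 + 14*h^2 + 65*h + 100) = h/(h + 5)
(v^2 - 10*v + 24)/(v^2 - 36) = (v - 4)/(v + 6)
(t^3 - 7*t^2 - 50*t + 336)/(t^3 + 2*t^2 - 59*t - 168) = (t - 6)/(t + 3)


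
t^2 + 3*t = t*(t + 3)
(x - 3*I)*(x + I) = x^2 - 2*I*x + 3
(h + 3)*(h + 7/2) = h^2 + 13*h/2 + 21/2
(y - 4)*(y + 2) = y^2 - 2*y - 8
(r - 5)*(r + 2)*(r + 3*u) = r^3 + 3*r^2*u - 3*r^2 - 9*r*u - 10*r - 30*u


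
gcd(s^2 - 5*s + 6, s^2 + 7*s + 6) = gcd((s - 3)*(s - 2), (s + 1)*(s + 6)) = 1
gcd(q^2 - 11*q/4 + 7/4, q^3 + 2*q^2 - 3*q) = q - 1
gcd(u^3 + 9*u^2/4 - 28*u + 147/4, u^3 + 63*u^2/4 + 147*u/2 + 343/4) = u + 7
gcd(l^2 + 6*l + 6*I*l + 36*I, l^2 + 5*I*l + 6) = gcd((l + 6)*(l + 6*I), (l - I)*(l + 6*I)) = l + 6*I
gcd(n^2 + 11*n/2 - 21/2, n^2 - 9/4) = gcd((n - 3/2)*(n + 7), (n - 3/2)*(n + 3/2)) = n - 3/2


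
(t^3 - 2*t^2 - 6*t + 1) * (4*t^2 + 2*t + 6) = 4*t^5 - 6*t^4 - 22*t^3 - 20*t^2 - 34*t + 6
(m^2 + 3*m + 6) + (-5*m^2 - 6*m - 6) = -4*m^2 - 3*m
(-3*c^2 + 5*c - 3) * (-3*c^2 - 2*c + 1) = 9*c^4 - 9*c^3 - 4*c^2 + 11*c - 3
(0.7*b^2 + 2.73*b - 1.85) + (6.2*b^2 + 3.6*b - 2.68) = 6.9*b^2 + 6.33*b - 4.53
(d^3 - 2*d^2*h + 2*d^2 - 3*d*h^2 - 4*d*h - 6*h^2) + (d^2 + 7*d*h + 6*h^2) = d^3 - 2*d^2*h + 3*d^2 - 3*d*h^2 + 3*d*h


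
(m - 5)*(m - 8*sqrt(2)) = m^2 - 8*sqrt(2)*m - 5*m + 40*sqrt(2)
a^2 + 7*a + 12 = (a + 3)*(a + 4)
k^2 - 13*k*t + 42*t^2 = (k - 7*t)*(k - 6*t)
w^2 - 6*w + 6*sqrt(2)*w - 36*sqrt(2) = (w - 6)*(w + 6*sqrt(2))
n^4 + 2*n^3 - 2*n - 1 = (n - 1)*(n + 1)^3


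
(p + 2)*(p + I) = p^2 + 2*p + I*p + 2*I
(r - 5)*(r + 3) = r^2 - 2*r - 15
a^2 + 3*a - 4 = (a - 1)*(a + 4)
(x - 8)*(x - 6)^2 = x^3 - 20*x^2 + 132*x - 288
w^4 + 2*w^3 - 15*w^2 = w^2*(w - 3)*(w + 5)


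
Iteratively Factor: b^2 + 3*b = (b)*(b + 3)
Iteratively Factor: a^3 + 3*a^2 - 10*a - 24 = (a + 4)*(a^2 - a - 6) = (a + 2)*(a + 4)*(a - 3)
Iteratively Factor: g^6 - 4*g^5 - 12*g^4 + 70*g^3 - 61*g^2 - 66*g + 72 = (g - 3)*(g^5 - g^4 - 15*g^3 + 25*g^2 + 14*g - 24) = (g - 3)^2*(g^4 + 2*g^3 - 9*g^2 - 2*g + 8) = (g - 3)^2*(g - 1)*(g^3 + 3*g^2 - 6*g - 8) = (g - 3)^2*(g - 2)*(g - 1)*(g^2 + 5*g + 4) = (g - 3)^2*(g - 2)*(g - 1)*(g + 4)*(g + 1)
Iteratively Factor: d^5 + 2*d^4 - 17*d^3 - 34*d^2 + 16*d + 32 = (d - 1)*(d^4 + 3*d^3 - 14*d^2 - 48*d - 32) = (d - 1)*(d + 1)*(d^3 + 2*d^2 - 16*d - 32) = (d - 4)*(d - 1)*(d + 1)*(d^2 + 6*d + 8) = (d - 4)*(d - 1)*(d + 1)*(d + 2)*(d + 4)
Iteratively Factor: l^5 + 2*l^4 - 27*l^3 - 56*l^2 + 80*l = (l + 4)*(l^4 - 2*l^3 - 19*l^2 + 20*l) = l*(l + 4)*(l^3 - 2*l^2 - 19*l + 20) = l*(l - 1)*(l + 4)*(l^2 - l - 20) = l*(l - 1)*(l + 4)^2*(l - 5)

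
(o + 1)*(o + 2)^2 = o^3 + 5*o^2 + 8*o + 4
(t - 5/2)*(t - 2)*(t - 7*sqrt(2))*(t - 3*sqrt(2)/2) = t^4 - 17*sqrt(2)*t^3/2 - 9*t^3/2 + 26*t^2 + 153*sqrt(2)*t^2/4 - 189*t/2 - 85*sqrt(2)*t/2 + 105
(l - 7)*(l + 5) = l^2 - 2*l - 35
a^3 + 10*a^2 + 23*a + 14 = (a + 1)*(a + 2)*(a + 7)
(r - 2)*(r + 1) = r^2 - r - 2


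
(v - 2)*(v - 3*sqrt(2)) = v^2 - 3*sqrt(2)*v - 2*v + 6*sqrt(2)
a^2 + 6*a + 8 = (a + 2)*(a + 4)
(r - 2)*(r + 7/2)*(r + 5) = r^3 + 13*r^2/2 + r/2 - 35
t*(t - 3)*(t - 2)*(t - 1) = t^4 - 6*t^3 + 11*t^2 - 6*t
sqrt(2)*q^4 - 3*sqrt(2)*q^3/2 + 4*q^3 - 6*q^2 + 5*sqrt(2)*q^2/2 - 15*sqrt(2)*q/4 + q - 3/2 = (q - 3/2)*(q + sqrt(2)/2)*(q + sqrt(2))*(sqrt(2)*q + 1)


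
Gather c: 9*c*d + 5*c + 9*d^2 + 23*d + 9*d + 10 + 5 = c*(9*d + 5) + 9*d^2 + 32*d + 15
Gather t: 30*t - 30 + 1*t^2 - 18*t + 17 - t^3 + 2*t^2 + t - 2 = -t^3 + 3*t^2 + 13*t - 15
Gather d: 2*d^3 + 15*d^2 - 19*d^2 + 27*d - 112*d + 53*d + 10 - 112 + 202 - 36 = 2*d^3 - 4*d^2 - 32*d + 64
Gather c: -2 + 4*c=4*c - 2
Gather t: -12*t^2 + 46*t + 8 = -12*t^2 + 46*t + 8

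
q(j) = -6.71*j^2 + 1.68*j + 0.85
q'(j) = 1.68 - 13.42*j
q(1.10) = -5.42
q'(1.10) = -13.08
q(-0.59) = -2.48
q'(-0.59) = 9.60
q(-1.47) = -16.12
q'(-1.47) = 21.41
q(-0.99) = -7.39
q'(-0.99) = 14.97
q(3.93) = -96.18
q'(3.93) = -51.06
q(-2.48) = -44.59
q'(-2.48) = 34.96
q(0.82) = -2.28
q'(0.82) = -9.32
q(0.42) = 0.37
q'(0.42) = -3.96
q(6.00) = -230.63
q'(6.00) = -78.84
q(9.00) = -527.54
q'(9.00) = -119.10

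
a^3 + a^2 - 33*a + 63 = (a - 3)^2*(a + 7)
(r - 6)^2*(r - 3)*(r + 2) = r^4 - 13*r^3 + 42*r^2 + 36*r - 216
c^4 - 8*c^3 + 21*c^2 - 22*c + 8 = (c - 4)*(c - 2)*(c - 1)^2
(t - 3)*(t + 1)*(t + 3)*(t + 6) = t^4 + 7*t^3 - 3*t^2 - 63*t - 54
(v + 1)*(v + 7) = v^2 + 8*v + 7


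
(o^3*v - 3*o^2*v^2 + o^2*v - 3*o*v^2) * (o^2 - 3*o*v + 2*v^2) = o^5*v - 6*o^4*v^2 + o^4*v + 11*o^3*v^3 - 6*o^3*v^2 - 6*o^2*v^4 + 11*o^2*v^3 - 6*o*v^4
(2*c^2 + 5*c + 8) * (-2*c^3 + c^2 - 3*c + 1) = -4*c^5 - 8*c^4 - 17*c^3 - 5*c^2 - 19*c + 8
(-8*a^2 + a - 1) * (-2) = 16*a^2 - 2*a + 2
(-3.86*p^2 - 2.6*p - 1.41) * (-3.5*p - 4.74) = 13.51*p^3 + 27.3964*p^2 + 17.259*p + 6.6834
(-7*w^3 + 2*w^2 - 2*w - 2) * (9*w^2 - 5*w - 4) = -63*w^5 + 53*w^4 - 16*w^2 + 18*w + 8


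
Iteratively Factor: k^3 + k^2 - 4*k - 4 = (k + 1)*(k^2 - 4) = (k - 2)*(k + 1)*(k + 2)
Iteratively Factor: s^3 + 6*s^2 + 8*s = (s + 4)*(s^2 + 2*s) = (s + 2)*(s + 4)*(s)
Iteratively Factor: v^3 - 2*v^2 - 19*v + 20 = (v + 4)*(v^2 - 6*v + 5) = (v - 1)*(v + 4)*(v - 5)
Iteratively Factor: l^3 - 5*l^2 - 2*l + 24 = (l - 4)*(l^2 - l - 6) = (l - 4)*(l + 2)*(l - 3)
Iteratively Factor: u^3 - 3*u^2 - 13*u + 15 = (u - 1)*(u^2 - 2*u - 15) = (u - 5)*(u - 1)*(u + 3)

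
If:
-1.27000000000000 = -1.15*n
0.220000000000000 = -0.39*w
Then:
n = 1.10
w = -0.56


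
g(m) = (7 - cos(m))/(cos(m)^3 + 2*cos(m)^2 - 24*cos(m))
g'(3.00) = -0.04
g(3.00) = 0.32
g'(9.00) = -0.14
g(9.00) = 0.35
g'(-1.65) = 46.43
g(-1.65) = 3.70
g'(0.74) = -0.35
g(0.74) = -0.39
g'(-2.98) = 0.05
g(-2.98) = 0.32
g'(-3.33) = -0.05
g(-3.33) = 0.33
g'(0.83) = -0.46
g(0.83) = -0.42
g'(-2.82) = 0.10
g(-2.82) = 0.34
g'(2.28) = -0.51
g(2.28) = 0.47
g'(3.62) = 0.17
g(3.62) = 0.36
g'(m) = (7 - cos(m))*(3*sin(m)*cos(m)^2 + 4*sin(m)*cos(m) - 24*sin(m))/(cos(m)^3 + 2*cos(m)^2 - 24*cos(m))^2 + sin(m)/(cos(m)^3 + 2*cos(m)^2 - 24*cos(m))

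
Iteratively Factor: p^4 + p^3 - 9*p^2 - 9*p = (p + 1)*(p^3 - 9*p) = (p - 3)*(p + 1)*(p^2 + 3*p) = (p - 3)*(p + 1)*(p + 3)*(p)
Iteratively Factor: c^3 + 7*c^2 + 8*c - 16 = (c + 4)*(c^2 + 3*c - 4) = (c + 4)^2*(c - 1)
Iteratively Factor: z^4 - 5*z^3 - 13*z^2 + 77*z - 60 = (z - 5)*(z^3 - 13*z + 12) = (z - 5)*(z - 1)*(z^2 + z - 12) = (z - 5)*(z - 1)*(z + 4)*(z - 3)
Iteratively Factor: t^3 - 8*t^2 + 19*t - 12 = (t - 3)*(t^2 - 5*t + 4) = (t - 3)*(t - 1)*(t - 4)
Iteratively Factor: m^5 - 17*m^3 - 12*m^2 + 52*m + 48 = (m + 1)*(m^4 - m^3 - 16*m^2 + 4*m + 48) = (m - 4)*(m + 1)*(m^3 + 3*m^2 - 4*m - 12) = (m - 4)*(m + 1)*(m + 2)*(m^2 + m - 6) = (m - 4)*(m + 1)*(m + 2)*(m + 3)*(m - 2)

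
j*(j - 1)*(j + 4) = j^3 + 3*j^2 - 4*j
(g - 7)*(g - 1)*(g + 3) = g^3 - 5*g^2 - 17*g + 21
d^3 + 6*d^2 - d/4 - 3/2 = (d - 1/2)*(d + 1/2)*(d + 6)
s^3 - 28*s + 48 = (s - 4)*(s - 2)*(s + 6)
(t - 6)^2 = t^2 - 12*t + 36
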